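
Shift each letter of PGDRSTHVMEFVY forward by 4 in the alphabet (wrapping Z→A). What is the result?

P(15): 15+4=19 → T
G(6): 6+4=10 → K
D(3): 3+4=7 → H
R(17): 17+4=21 → V
S(18): 18+4=22 → W
T(19): 19+4=23 → X
H(7): 7+4=11 → L
V(21): 21+4=25 → Z
M(12): 12+4=16 → Q
E(4): 4+4=8 → I
F(5): 5+4=9 → J
V(21): 21+4=25 → Z
Y(24): 24+4=28≡2 → C

TKHVWXLZQIJZC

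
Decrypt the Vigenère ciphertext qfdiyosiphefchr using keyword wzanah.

Repeat the key across the ciphertext: wzanahwzanahwza
q(16)−w(22): -6≡20 → u
f(5)−z(25): -20≡6 → g
d(3)−a(0): 3 → d
i(8)−n(13): -5≡21 → v
y(24)−a(0): 24 → y
o(14)−h(7): 7 → h
s(18)−w(22): -4≡22 → w
i(8)−z(25): -17≡9 → j
p(15)−a(0): 15 → p
h(7)−n(13): -6≡20 → u
e(4)−a(0): 4 → e
f(5)−h(7): -2≡24 → y
c(2)−w(22): -20≡6 → g
h(7)−z(25): -18≡8 → i
r(17)−a(0): 17 → r

ugdvyhwjpueygir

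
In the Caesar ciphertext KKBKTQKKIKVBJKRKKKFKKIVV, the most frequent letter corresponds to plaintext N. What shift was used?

23

The most frequent ciphertext letter is K (appears 12 times).
K is position 10; N is position 13.
Shift = -3≡23.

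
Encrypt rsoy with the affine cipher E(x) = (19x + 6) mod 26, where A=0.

r(17): 19·17+6=329≡17 → r
s(18): 19·18+6=348≡10 → k
o(14): 19·14+6=272≡12 → m
y(24): 19·24+6=462≡20 → u

rkmu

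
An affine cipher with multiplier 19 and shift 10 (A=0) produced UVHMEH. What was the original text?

The inverse of 19 mod 26 is 11, since 19·11=209≡1. Apply D(y)=11·(y−10) mod 26:
U(20): 11·(20−10)=110≡6 → G
V(21): 11·(21−10)=121≡17 → R
H(7): 11·(7−10)=-33≡19 → T
M(12): 11·(12−10)=22 → W
E(4): 11·(4−10)=-66≡12 → M
H(7): 11·(7−10)=-33≡19 → T

GRTWMT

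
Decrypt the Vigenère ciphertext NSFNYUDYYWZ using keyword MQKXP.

BCVQJINOBHN

Repeat the key across the ciphertext: MQKXPMQKXPM
N(13)−M(12): 1 → B
S(18)−Q(16): 2 → C
F(5)−K(10): -5≡21 → V
N(13)−X(23): -10≡16 → Q
Y(24)−P(15): 9 → J
U(20)−M(12): 8 → I
D(3)−Q(16): -13≡13 → N
Y(24)−K(10): 14 → O
Y(24)−X(23): 1 → B
W(22)−P(15): 7 → H
Z(25)−M(12): 13 → N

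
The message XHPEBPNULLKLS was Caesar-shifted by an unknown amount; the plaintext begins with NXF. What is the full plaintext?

From the crib: X(23)−N(13)=10, so the shift is 10.
Subtract 10 from each ciphertext letter:
X(23): 23−10=13 → N
H(7): 7−10=-3≡23 → X
P(15): 15−10=5 → F
E(4): 4−10=-6≡20 → U
B(1): 1−10=-9≡17 → R
P(15): 15−10=5 → F
N(13): 13−10=3 → D
U(20): 20−10=10 → K
L(11): 11−10=1 → B
L(11): 11−10=1 → B
K(10): 10−10=0 → A
L(11): 11−10=1 → B
S(18): 18−10=8 → I

NXFURFDKBBABI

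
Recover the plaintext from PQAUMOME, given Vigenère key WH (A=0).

TJENQHQX

Repeat the key across the ciphertext: WHWHWHWH
P(15)−W(22): -7≡19 → T
Q(16)−H(7): 9 → J
A(0)−W(22): -22≡4 → E
U(20)−H(7): 13 → N
M(12)−W(22): -10≡16 → Q
O(14)−H(7): 7 → H
M(12)−W(22): -10≡16 → Q
E(4)−H(7): -3≡23 → X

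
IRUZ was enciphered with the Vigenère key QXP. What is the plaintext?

SUFJ

Repeat the key across the ciphertext: QXPQ
I(8)−Q(16): -8≡18 → S
R(17)−X(23): -6≡20 → U
U(20)−P(15): 5 → F
Z(25)−Q(16): 9 → J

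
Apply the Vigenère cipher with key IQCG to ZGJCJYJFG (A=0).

Repeat the key across the message: IQCGIQCGI
Z(25)+I(8): 33≡7 → H
G(6)+Q(16): 22 → W
J(9)+C(2): 11 → L
C(2)+G(6): 8 → I
J(9)+I(8): 17 → R
Y(24)+Q(16): 40≡14 → O
J(9)+C(2): 11 → L
F(5)+G(6): 11 → L
G(6)+I(8): 14 → O

HWLIROLLO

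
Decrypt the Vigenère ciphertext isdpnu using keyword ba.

hscpmu

Repeat the key across the ciphertext: bababa
i(8)−b(1): 7 → h
s(18)−a(0): 18 → s
d(3)−b(1): 2 → c
p(15)−a(0): 15 → p
n(13)−b(1): 12 → m
u(20)−a(0): 20 → u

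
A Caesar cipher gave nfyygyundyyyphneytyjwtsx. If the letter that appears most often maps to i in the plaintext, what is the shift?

16

The most frequent ciphertext letter is y (appears 8 times).
y is position 24; i is position 8.
Shift = 16.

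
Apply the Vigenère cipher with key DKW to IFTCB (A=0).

Repeat the key across the message: DKWDK
I(8)+D(3): 11 → L
F(5)+K(10): 15 → P
T(19)+W(22): 41≡15 → P
C(2)+D(3): 5 → F
B(1)+K(10): 11 → L

LPPFL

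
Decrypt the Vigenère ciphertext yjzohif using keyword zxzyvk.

Repeat the key across the ciphertext: zxzyvkz
y(24)−z(25): -1≡25 → z
j(9)−x(23): -14≡12 → m
z(25)−z(25): 0 → a
o(14)−y(24): -10≡16 → q
h(7)−v(21): -14≡12 → m
i(8)−k(10): -2≡24 → y
f(5)−z(25): -20≡6 → g

zmaqmyg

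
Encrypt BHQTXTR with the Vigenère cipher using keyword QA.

Repeat the key across the message: QAQAQAQ
B(1)+Q(16): 17 → R
H(7)+A(0): 7 → H
Q(16)+Q(16): 32≡6 → G
T(19)+A(0): 19 → T
X(23)+Q(16): 39≡13 → N
T(19)+A(0): 19 → T
R(17)+Q(16): 33≡7 → H

RHGTNTH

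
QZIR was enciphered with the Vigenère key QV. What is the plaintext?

AESW

Repeat the key across the ciphertext: QVQV
Q(16)−Q(16): 0 → A
Z(25)−V(21): 4 → E
I(8)−Q(16): -8≡18 → S
R(17)−V(21): -4≡22 → W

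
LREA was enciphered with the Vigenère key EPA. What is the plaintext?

Repeat the key across the ciphertext: EPAE
L(11)−E(4): 7 → H
R(17)−P(15): 2 → C
E(4)−A(0): 4 → E
A(0)−E(4): -4≡22 → W

HCEW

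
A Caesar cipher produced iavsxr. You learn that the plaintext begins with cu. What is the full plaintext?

From the crib: i(8)−c(2)=6, so the shift is 6.
Subtract 6 from each ciphertext letter:
i(8): 8−6=2 → c
a(0): 0−6=-6≡20 → u
v(21): 21−6=15 → p
s(18): 18−6=12 → m
x(23): 23−6=17 → r
r(17): 17−6=11 → l

cupmrl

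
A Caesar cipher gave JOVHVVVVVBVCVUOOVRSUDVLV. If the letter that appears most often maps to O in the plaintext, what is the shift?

7

The most frequent ciphertext letter is V (appears 11 times).
V is position 21; O is position 14.
Shift = 7.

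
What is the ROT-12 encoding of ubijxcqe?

gnuvjocq

u(20): 20+12=32≡6 → g
b(1): 1+12=13 → n
i(8): 8+12=20 → u
j(9): 9+12=21 → v
x(23): 23+12=35≡9 → j
c(2): 2+12=14 → o
q(16): 16+12=28≡2 → c
e(4): 4+12=16 → q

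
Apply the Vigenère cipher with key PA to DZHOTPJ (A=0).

SZWOIPY

Repeat the key across the message: PAPAPAP
D(3)+P(15): 18 → S
Z(25)+A(0): 25 → Z
H(7)+P(15): 22 → W
O(14)+A(0): 14 → O
T(19)+P(15): 34≡8 → I
P(15)+A(0): 15 → P
J(9)+P(15): 24 → Y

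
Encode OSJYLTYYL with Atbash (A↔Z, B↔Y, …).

O(14) → L(11)
S(18) → H(7)
J(9) → Q(16)
Y(24) → B(1)
L(11) → O(14)
T(19) → G(6)
Y(24) → B(1)
Y(24) → B(1)
L(11) → O(14)

LHQBOGBBO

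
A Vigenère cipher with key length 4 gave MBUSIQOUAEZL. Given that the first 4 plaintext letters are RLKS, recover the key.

Subtract each crib letter from the matching ciphertext letter (mod 26):
M(12)−R(17)=-5≡21 → V
B(1)−L(11)=-10≡16 → Q
U(20)−K(10)=10 → K
S(18)−S(18)=0 → A

VQKA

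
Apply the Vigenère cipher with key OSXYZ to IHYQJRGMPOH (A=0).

WZVOIFYJNNV

Repeat the key across the message: OSXYZOSXYZO
I(8)+O(14): 22 → W
H(7)+S(18): 25 → Z
Y(24)+X(23): 47≡21 → V
Q(16)+Y(24): 40≡14 → O
J(9)+Z(25): 34≡8 → I
R(17)+O(14): 31≡5 → F
G(6)+S(18): 24 → Y
M(12)+X(23): 35≡9 → J
P(15)+Y(24): 39≡13 → N
O(14)+Z(25): 39≡13 → N
H(7)+O(14): 21 → V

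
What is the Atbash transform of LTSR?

L(11) → O(14)
T(19) → G(6)
S(18) → H(7)
R(17) → I(8)

OGHI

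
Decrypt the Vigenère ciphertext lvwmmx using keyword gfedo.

fqsjyr

Repeat the key across the ciphertext: gfedog
l(11)−g(6): 5 → f
v(21)−f(5): 16 → q
w(22)−e(4): 18 → s
m(12)−d(3): 9 → j
m(12)−o(14): -2≡24 → y
x(23)−g(6): 17 → r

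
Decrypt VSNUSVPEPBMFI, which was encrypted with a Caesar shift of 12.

V(21): 21−12=9 → J
S(18): 18−12=6 → G
N(13): 13−12=1 → B
U(20): 20−12=8 → I
S(18): 18−12=6 → G
V(21): 21−12=9 → J
P(15): 15−12=3 → D
E(4): 4−12=-8≡18 → S
P(15): 15−12=3 → D
B(1): 1−12=-11≡15 → P
M(12): 12−12=0 → A
F(5): 5−12=-7≡19 → T
I(8): 8−12=-4≡22 → W

JGBIGJDSDPATW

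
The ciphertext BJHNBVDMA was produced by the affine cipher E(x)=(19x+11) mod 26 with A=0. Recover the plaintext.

The inverse of 19 mod 26 is 11, since 19·11=209≡1. Apply D(y)=11·(y−11) mod 26:
B(1): 11·(1−11)=-110≡20 → U
J(9): 11·(9−11)=-22≡4 → E
H(7): 11·(7−11)=-44≡8 → I
N(13): 11·(13−11)=22 → W
B(1): 11·(1−11)=-110≡20 → U
V(21): 11·(21−11)=110≡6 → G
D(3): 11·(3−11)=-88≡16 → Q
M(12): 11·(12−11)=11 → L
A(0): 11·(0−11)=-121≡9 → J

UEIWUGQLJ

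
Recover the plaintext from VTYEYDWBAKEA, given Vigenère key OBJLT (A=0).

HSPTFPVSPRQZ

Repeat the key across the ciphertext: OBJLTOBJLTOB
V(21)−O(14): 7 → H
T(19)−B(1): 18 → S
Y(24)−J(9): 15 → P
E(4)−L(11): -7≡19 → T
Y(24)−T(19): 5 → F
D(3)−O(14): -11≡15 → P
W(22)−B(1): 21 → V
B(1)−J(9): -8≡18 → S
A(0)−L(11): -11≡15 → P
K(10)−T(19): -9≡17 → R
E(4)−O(14): -10≡16 → Q
A(0)−B(1): -1≡25 → Z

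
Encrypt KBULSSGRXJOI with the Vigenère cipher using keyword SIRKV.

Repeat the key across the message: SIRKVSIRKVSI
K(10)+S(18): 28≡2 → C
B(1)+I(8): 9 → J
U(20)+R(17): 37≡11 → L
L(11)+K(10): 21 → V
S(18)+V(21): 39≡13 → N
S(18)+S(18): 36≡10 → K
G(6)+I(8): 14 → O
R(17)+R(17): 34≡8 → I
X(23)+K(10): 33≡7 → H
J(9)+V(21): 30≡4 → E
O(14)+S(18): 32≡6 → G
I(8)+I(8): 16 → Q

CJLVNKOIHEGQ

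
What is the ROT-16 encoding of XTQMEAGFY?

X(23): 23+16=39≡13 → N
T(19): 19+16=35≡9 → J
Q(16): 16+16=32≡6 → G
M(12): 12+16=28≡2 → C
E(4): 4+16=20 → U
A(0): 0+16=16 → Q
G(6): 6+16=22 → W
F(5): 5+16=21 → V
Y(24): 24+16=40≡14 → O

NJGCUQWVO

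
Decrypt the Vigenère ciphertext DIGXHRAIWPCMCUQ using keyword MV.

RNUCVWONKUQRQZE

Repeat the key across the ciphertext: MVMVMVMVMVMVMVM
D(3)−M(12): -9≡17 → R
I(8)−V(21): -13≡13 → N
G(6)−M(12): -6≡20 → U
X(23)−V(21): 2 → C
H(7)−M(12): -5≡21 → V
R(17)−V(21): -4≡22 → W
A(0)−M(12): -12≡14 → O
I(8)−V(21): -13≡13 → N
W(22)−M(12): 10 → K
P(15)−V(21): -6≡20 → U
C(2)−M(12): -10≡16 → Q
M(12)−V(21): -9≡17 → R
C(2)−M(12): -10≡16 → Q
U(20)−V(21): -1≡25 → Z
Q(16)−M(12): 4 → E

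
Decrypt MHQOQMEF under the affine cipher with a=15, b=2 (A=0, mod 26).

SJUGUSOV

The inverse of 15 mod 26 is 7, since 15·7=105≡1. Apply D(y)=7·(y−2) mod 26:
M(12): 7·(12−2)=70≡18 → S
H(7): 7·(7−2)=35≡9 → J
Q(16): 7·(16−2)=98≡20 → U
O(14): 7·(14−2)=84≡6 → G
Q(16): 7·(16−2)=98≡20 → U
M(12): 7·(12−2)=70≡18 → S
E(4): 7·(4−2)=14 → O
F(5): 7·(5−2)=21 → V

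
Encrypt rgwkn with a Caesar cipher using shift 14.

r(17): 17+14=31≡5 → f
g(6): 6+14=20 → u
w(22): 22+14=36≡10 → k
k(10): 10+14=24 → y
n(13): 13+14=27≡1 → b

fukyb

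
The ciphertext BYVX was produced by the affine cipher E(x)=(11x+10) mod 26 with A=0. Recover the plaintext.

LGBN

The inverse of 11 mod 26 is 19, since 11·19=209≡1. Apply D(y)=19·(y−10) mod 26:
B(1): 19·(1−10)=-171≡11 → L
Y(24): 19·(24−10)=266≡6 → G
V(21): 19·(21−10)=209≡1 → B
X(23): 19·(23−10)=247≡13 → N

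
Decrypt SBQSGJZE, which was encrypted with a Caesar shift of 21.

S(18): 18−21=-3≡23 → X
B(1): 1−21=-20≡6 → G
Q(16): 16−21=-5≡21 → V
S(18): 18−21=-3≡23 → X
G(6): 6−21=-15≡11 → L
J(9): 9−21=-12≡14 → O
Z(25): 25−21=4 → E
E(4): 4−21=-17≡9 → J

XGVXLOEJ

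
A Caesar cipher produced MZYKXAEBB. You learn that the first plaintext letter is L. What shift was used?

1

From the crib: M(12)−L(11)=1, so the shift is 1.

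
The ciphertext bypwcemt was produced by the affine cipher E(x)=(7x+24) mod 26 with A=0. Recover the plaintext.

The inverse of 7 mod 26 is 15, since 7·15=105≡1. Apply D(y)=15·(y−24) mod 26:
b(1): 15·(1−24)=-345≡19 → t
y(24): 15·(24−24)=0 → a
p(15): 15·(15−24)=-135≡21 → v
w(22): 15·(22−24)=-30≡22 → w
c(2): 15·(2−24)=-330≡8 → i
e(4): 15·(4−24)=-300≡12 → m
m(12): 15·(12−24)=-180≡2 → c
t(19): 15·(19−24)=-75≡3 → d

tavwimcd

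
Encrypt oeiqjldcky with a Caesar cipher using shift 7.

o(14): 14+7=21 → v
e(4): 4+7=11 → l
i(8): 8+7=15 → p
q(16): 16+7=23 → x
j(9): 9+7=16 → q
l(11): 11+7=18 → s
d(3): 3+7=10 → k
c(2): 2+7=9 → j
k(10): 10+7=17 → r
y(24): 24+7=31≡5 → f

vlpxqskjrf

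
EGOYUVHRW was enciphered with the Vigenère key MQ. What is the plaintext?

Repeat the key across the ciphertext: MQMQMQMQM
E(4)−M(12): -8≡18 → S
G(6)−Q(16): -10≡16 → Q
O(14)−M(12): 2 → C
Y(24)−Q(16): 8 → I
U(20)−M(12): 8 → I
V(21)−Q(16): 5 → F
H(7)−M(12): -5≡21 → V
R(17)−Q(16): 1 → B
W(22)−M(12): 10 → K

SQCIIFVBK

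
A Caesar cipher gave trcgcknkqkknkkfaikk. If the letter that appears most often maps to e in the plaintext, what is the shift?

The most frequent ciphertext letter is k (appears 8 times).
k is position 10; e is position 4.
Shift = 6.

6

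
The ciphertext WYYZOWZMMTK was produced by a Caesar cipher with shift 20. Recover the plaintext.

W(22): 22−20=2 → C
Y(24): 24−20=4 → E
Y(24): 24−20=4 → E
Z(25): 25−20=5 → F
O(14): 14−20=-6≡20 → U
W(22): 22−20=2 → C
Z(25): 25−20=5 → F
M(12): 12−20=-8≡18 → S
M(12): 12−20=-8≡18 → S
T(19): 19−20=-1≡25 → Z
K(10): 10−20=-10≡16 → Q

CEEFUCFSSZQ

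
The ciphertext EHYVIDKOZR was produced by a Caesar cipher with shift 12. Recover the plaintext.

SVMJWRYCNF

E(4): 4−12=-8≡18 → S
H(7): 7−12=-5≡21 → V
Y(24): 24−12=12 → M
V(21): 21−12=9 → J
I(8): 8−12=-4≡22 → W
D(3): 3−12=-9≡17 → R
K(10): 10−12=-2≡24 → Y
O(14): 14−12=2 → C
Z(25): 25−12=13 → N
R(17): 17−12=5 → F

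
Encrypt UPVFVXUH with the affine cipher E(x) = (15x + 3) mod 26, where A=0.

U(20): 15·20+3=303≡17 → R
P(15): 15·15+3=228≡20 → U
V(21): 15·21+3=318≡6 → G
F(5): 15·5+3=78≡0 → A
V(21): 15·21+3=318≡6 → G
X(23): 15·23+3=348≡10 → K
U(20): 15·20+3=303≡17 → R
H(7): 15·7+3=108≡4 → E

RUGAGKRE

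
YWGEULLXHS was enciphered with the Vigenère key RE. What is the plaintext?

Repeat the key across the ciphertext: RERERERERE
Y(24)−R(17): 7 → H
W(22)−E(4): 18 → S
G(6)−R(17): -11≡15 → P
E(4)−E(4): 0 → A
U(20)−R(17): 3 → D
L(11)−E(4): 7 → H
L(11)−R(17): -6≡20 → U
X(23)−E(4): 19 → T
H(7)−R(17): -10≡16 → Q
S(18)−E(4): 14 → O

HSPADHUTQO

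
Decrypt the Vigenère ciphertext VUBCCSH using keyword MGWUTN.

JOFIJFV

Repeat the key across the ciphertext: MGWUTNM
V(21)−M(12): 9 → J
U(20)−G(6): 14 → O
B(1)−W(22): -21≡5 → F
C(2)−U(20): -18≡8 → I
C(2)−T(19): -17≡9 → J
S(18)−N(13): 5 → F
H(7)−M(12): -5≡21 → V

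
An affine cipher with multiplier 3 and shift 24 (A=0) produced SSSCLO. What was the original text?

The inverse of 3 mod 26 is 9, since 3·9=27≡1. Apply D(y)=9·(y−24) mod 26:
S(18): 9·(18−24)=-54≡24 → Y
S(18): 9·(18−24)=-54≡24 → Y
S(18): 9·(18−24)=-54≡24 → Y
C(2): 9·(2−24)=-198≡10 → K
L(11): 9·(11−24)=-117≡13 → N
O(14): 9·(14−24)=-90≡14 → O

YYYKNO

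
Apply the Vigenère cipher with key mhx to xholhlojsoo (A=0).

Repeat the key across the message: mhxmhxmhxmh
x(23)+m(12): 35≡9 → j
h(7)+h(7): 14 → o
o(14)+x(23): 37≡11 → l
l(11)+m(12): 23 → x
h(7)+h(7): 14 → o
l(11)+x(23): 34≡8 → i
o(14)+m(12): 26≡0 → a
j(9)+h(7): 16 → q
s(18)+x(23): 41≡15 → p
o(14)+m(12): 26≡0 → a
o(14)+h(7): 21 → v

jolxoiaqpav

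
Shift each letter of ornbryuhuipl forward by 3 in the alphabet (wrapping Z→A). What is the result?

ruqeubxkxlso

o(14): 14+3=17 → r
r(17): 17+3=20 → u
n(13): 13+3=16 → q
b(1): 1+3=4 → e
r(17): 17+3=20 → u
y(24): 24+3=27≡1 → b
u(20): 20+3=23 → x
h(7): 7+3=10 → k
u(20): 20+3=23 → x
i(8): 8+3=11 → l
p(15): 15+3=18 → s
l(11): 11+3=14 → o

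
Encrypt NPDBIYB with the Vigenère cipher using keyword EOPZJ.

Repeat the key across the message: EOPZJEO
N(13)+E(4): 17 → R
P(15)+O(14): 29≡3 → D
D(3)+P(15): 18 → S
B(1)+Z(25): 26≡0 → A
I(8)+J(9): 17 → R
Y(24)+E(4): 28≡2 → C
B(1)+O(14): 15 → P

RDSARCP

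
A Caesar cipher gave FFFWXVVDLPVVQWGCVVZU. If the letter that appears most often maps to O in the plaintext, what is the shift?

7

The most frequent ciphertext letter is V (appears 6 times).
V is position 21; O is position 14.
Shift = 7.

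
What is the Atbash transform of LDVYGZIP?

OWEBTARK

L(11) → O(14)
D(3) → W(22)
V(21) → E(4)
Y(24) → B(1)
G(6) → T(19)
Z(25) → A(0)
I(8) → R(17)
P(15) → K(10)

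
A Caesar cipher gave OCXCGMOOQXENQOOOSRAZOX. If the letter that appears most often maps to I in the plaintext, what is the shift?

The most frequent ciphertext letter is O (appears 7 times).
O is position 14; I is position 8.
Shift = 6.

6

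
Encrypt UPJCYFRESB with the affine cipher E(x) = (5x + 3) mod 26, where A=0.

U(20): 5·20+3=103≡25 → Z
P(15): 5·15+3=78≡0 → A
J(9): 5·9+3=48≡22 → W
C(2): 5·2+3=13 → N
Y(24): 5·24+3=123≡19 → T
F(5): 5·5+3=28≡2 → C
R(17): 5·17+3=88≡10 → K
E(4): 5·4+3=23 → X
S(18): 5·18+3=93≡15 → P
B(1): 5·1+3=8 → I

ZAWNTCKXPI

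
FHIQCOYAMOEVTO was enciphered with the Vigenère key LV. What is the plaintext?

UMXVRTNFBTTAIT

Repeat the key across the ciphertext: LVLVLVLVLVLVLV
F(5)−L(11): -6≡20 → U
H(7)−V(21): -14≡12 → M
I(8)−L(11): -3≡23 → X
Q(16)−V(21): -5≡21 → V
C(2)−L(11): -9≡17 → R
O(14)−V(21): -7≡19 → T
Y(24)−L(11): 13 → N
A(0)−V(21): -21≡5 → F
M(12)−L(11): 1 → B
O(14)−V(21): -7≡19 → T
E(4)−L(11): -7≡19 → T
V(21)−V(21): 0 → A
T(19)−L(11): 8 → I
O(14)−V(21): -7≡19 → T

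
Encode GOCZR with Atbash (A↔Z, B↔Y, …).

G(6) → T(19)
O(14) → L(11)
C(2) → X(23)
Z(25) → A(0)
R(17) → I(8)

TLXAI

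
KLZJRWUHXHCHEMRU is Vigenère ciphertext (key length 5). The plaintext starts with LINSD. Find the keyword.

Subtract each crib letter from the matching ciphertext letter (mod 26):
K(10)−L(11)=-1≡25 → Z
L(11)−I(8)=3 → D
Z(25)−N(13)=12 → M
J(9)−S(18)=-9≡17 → R
R(17)−D(3)=14 → O

ZDMRO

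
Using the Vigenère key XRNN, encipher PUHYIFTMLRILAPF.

MLULFWGZIIVYXGS

Repeat the key across the message: XRNNXRNNXRNNXRN
P(15)+X(23): 38≡12 → M
U(20)+R(17): 37≡11 → L
H(7)+N(13): 20 → U
Y(24)+N(13): 37≡11 → L
I(8)+X(23): 31≡5 → F
F(5)+R(17): 22 → W
T(19)+N(13): 32≡6 → G
M(12)+N(13): 25 → Z
L(11)+X(23): 34≡8 → I
R(17)+R(17): 34≡8 → I
I(8)+N(13): 21 → V
L(11)+N(13): 24 → Y
A(0)+X(23): 23 → X
P(15)+R(17): 32≡6 → G
F(5)+N(13): 18 → S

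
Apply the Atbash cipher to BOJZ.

B(1) → Y(24)
O(14) → L(11)
J(9) → Q(16)
Z(25) → A(0)

YLQA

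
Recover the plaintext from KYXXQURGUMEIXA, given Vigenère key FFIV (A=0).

FTPCLPJLPHWNSV

Repeat the key across the ciphertext: FFIVFFIVFFIVFF
K(10)−F(5): 5 → F
Y(24)−F(5): 19 → T
X(23)−I(8): 15 → P
X(23)−V(21): 2 → C
Q(16)−F(5): 11 → L
U(20)−F(5): 15 → P
R(17)−I(8): 9 → J
G(6)−V(21): -15≡11 → L
U(20)−F(5): 15 → P
M(12)−F(5): 7 → H
E(4)−I(8): -4≡22 → W
I(8)−V(21): -13≡13 → N
X(23)−F(5): 18 → S
A(0)−F(5): -5≡21 → V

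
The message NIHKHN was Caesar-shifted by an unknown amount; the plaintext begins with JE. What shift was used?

4

From the crib: N(13)−J(9)=4, so the shift is 4.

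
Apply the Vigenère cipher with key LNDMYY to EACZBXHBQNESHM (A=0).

PNFLZVSOTZCQSZ

Repeat the key across the message: LNDMYYLNDMYYLN
E(4)+L(11): 15 → P
A(0)+N(13): 13 → N
C(2)+D(3): 5 → F
Z(25)+M(12): 37≡11 → L
B(1)+Y(24): 25 → Z
X(23)+Y(24): 47≡21 → V
H(7)+L(11): 18 → S
B(1)+N(13): 14 → O
Q(16)+D(3): 19 → T
N(13)+M(12): 25 → Z
E(4)+Y(24): 28≡2 → C
S(18)+Y(24): 42≡16 → Q
H(7)+L(11): 18 → S
M(12)+N(13): 25 → Z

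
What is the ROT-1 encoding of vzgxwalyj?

wahyxbmzk

v(21): 21+1=22 → w
z(25): 25+1=26≡0 → a
g(6): 6+1=7 → h
x(23): 23+1=24 → y
w(22): 22+1=23 → x
a(0): 0+1=1 → b
l(11): 11+1=12 → m
y(24): 24+1=25 → z
j(9): 9+1=10 → k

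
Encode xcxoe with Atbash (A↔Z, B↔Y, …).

cxclv

x(23) → c(2)
c(2) → x(23)
x(23) → c(2)
o(14) → l(11)
e(4) → v(21)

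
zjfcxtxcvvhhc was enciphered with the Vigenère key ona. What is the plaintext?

lwfoktjpvhuho

Repeat the key across the ciphertext: onaonaonaonao
z(25)−o(14): 11 → l
j(9)−n(13): -4≡22 → w
f(5)−a(0): 5 → f
c(2)−o(14): -12≡14 → o
x(23)−n(13): 10 → k
t(19)−a(0): 19 → t
x(23)−o(14): 9 → j
c(2)−n(13): -11≡15 → p
v(21)−a(0): 21 → v
v(21)−o(14): 7 → h
h(7)−n(13): -6≡20 → u
h(7)−a(0): 7 → h
c(2)−o(14): -12≡14 → o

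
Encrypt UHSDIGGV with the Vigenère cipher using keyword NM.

Repeat the key across the message: NMNMNMNM
U(20)+N(13): 33≡7 → H
H(7)+M(12): 19 → T
S(18)+N(13): 31≡5 → F
D(3)+M(12): 15 → P
I(8)+N(13): 21 → V
G(6)+M(12): 18 → S
G(6)+N(13): 19 → T
V(21)+M(12): 33≡7 → H

HTFPVSTH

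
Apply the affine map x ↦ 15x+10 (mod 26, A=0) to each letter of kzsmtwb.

evuijcz

k(10): 15·10+10=160≡4 → e
z(25): 15·25+10=385≡21 → v
s(18): 15·18+10=280≡20 → u
m(12): 15·12+10=190≡8 → i
t(19): 15·19+10=295≡9 → j
w(22): 15·22+10=340≡2 → c
b(1): 15·1+10=25 → z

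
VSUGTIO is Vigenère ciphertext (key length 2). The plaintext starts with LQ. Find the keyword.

Subtract each crib letter from the matching ciphertext letter (mod 26):
V(21)−L(11)=10 → K
S(18)−Q(16)=2 → C

KC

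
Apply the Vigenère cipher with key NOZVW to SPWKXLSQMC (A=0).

Repeat the key across the message: NOZVWNOZVW
S(18)+N(13): 31≡5 → F
P(15)+O(14): 29≡3 → D
W(22)+Z(25): 47≡21 → V
K(10)+V(21): 31≡5 → F
X(23)+W(22): 45≡19 → T
L(11)+N(13): 24 → Y
S(18)+O(14): 32≡6 → G
Q(16)+Z(25): 41≡15 → P
M(12)+V(21): 33≡7 → H
C(2)+W(22): 24 → Y

FDVFTYGPHY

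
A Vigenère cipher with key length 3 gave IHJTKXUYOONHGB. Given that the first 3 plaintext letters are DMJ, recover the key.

Subtract each crib letter from the matching ciphertext letter (mod 26):
I(8)−D(3)=5 → F
H(7)−M(12)=-5≡21 → V
J(9)−J(9)=0 → A

FVA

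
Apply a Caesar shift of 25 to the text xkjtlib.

wjiskha

x(23): 23+25=48≡22 → w
k(10): 10+25=35≡9 → j
j(9): 9+25=34≡8 → i
t(19): 19+25=44≡18 → s
l(11): 11+25=36≡10 → k
i(8): 8+25=33≡7 → h
b(1): 1+25=26≡0 → a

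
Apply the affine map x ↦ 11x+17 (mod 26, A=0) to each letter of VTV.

OSO

V(21): 11·21+17=248≡14 → O
T(19): 11·19+17=226≡18 → S
V(21): 11·21+17=248≡14 → O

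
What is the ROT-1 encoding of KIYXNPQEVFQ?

K(10): 10+1=11 → L
I(8): 8+1=9 → J
Y(24): 24+1=25 → Z
X(23): 23+1=24 → Y
N(13): 13+1=14 → O
P(15): 15+1=16 → Q
Q(16): 16+1=17 → R
E(4): 4+1=5 → F
V(21): 21+1=22 → W
F(5): 5+1=6 → G
Q(16): 16+1=17 → R

LJZYOQRFWGR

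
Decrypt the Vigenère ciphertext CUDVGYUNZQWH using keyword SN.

Repeat the key across the ciphertext: SNSNSNSNSNSN
C(2)−S(18): -16≡10 → K
U(20)−N(13): 7 → H
D(3)−S(18): -15≡11 → L
V(21)−N(13): 8 → I
G(6)−S(18): -12≡14 → O
Y(24)−N(13): 11 → L
U(20)−S(18): 2 → C
N(13)−N(13): 0 → A
Z(25)−S(18): 7 → H
Q(16)−N(13): 3 → D
W(22)−S(18): 4 → E
H(7)−N(13): -6≡20 → U

KHLIOLCAHDEU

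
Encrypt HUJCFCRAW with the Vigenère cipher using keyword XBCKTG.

Repeat the key across the message: XBCKTGXBC
H(7)+X(23): 30≡4 → E
U(20)+B(1): 21 → V
J(9)+C(2): 11 → L
C(2)+K(10): 12 → M
F(5)+T(19): 24 → Y
C(2)+G(6): 8 → I
R(17)+X(23): 40≡14 → O
A(0)+B(1): 1 → B
W(22)+C(2): 24 → Y

EVLMYIOBY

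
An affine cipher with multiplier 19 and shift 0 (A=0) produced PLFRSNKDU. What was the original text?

JRDFQNGHM

The inverse of 19 mod 26 is 11, since 19·11=209≡1. Apply D(y)=11·(y−0) mod 26:
P(15): 11·(15−0)=165≡9 → J
L(11): 11·(11−0)=121≡17 → R
F(5): 11·(5−0)=55≡3 → D
R(17): 11·(17−0)=187≡5 → F
S(18): 11·(18−0)=198≡16 → Q
N(13): 11·(13−0)=143≡13 → N
K(10): 11·(10−0)=110≡6 → G
D(3): 11·(3−0)=33≡7 → H
U(20): 11·(20−0)=220≡12 → M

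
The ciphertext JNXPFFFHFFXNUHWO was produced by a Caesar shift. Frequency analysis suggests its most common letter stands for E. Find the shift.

1

The most frequent ciphertext letter is F (appears 5 times).
F is position 5; E is position 4.
Shift = 1.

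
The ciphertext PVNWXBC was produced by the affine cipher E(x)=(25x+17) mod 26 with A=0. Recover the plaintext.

CWEVUQP

The inverse of 25 mod 26 is 25, since 25·25=625≡1. Apply D(y)=25·(y−17) mod 26:
P(15): 25·(15−17)=-50≡2 → C
V(21): 25·(21−17)=100≡22 → W
N(13): 25·(13−17)=-100≡4 → E
W(22): 25·(22−17)=125≡21 → V
X(23): 25·(23−17)=150≡20 → U
B(1): 25·(1−17)=-400≡16 → Q
C(2): 25·(2−17)=-375≡15 → P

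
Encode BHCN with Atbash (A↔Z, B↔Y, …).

B(1) → Y(24)
H(7) → S(18)
C(2) → X(23)
N(13) → M(12)

YSXM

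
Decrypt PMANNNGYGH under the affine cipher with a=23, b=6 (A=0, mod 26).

The inverse of 23 mod 26 is 17, since 23·17=391≡1. Apply D(y)=17·(y−6) mod 26:
P(15): 17·(15−6)=153≡23 → X
M(12): 17·(12−6)=102≡24 → Y
A(0): 17·(0−6)=-102≡2 → C
N(13): 17·(13−6)=119≡15 → P
N(13): 17·(13−6)=119≡15 → P
N(13): 17·(13−6)=119≡15 → P
G(6): 17·(6−6)=0 → A
Y(24): 17·(24−6)=306≡20 → U
G(6): 17·(6−6)=0 → A
H(7): 17·(7−6)=17 → R

XYCPPPAUAR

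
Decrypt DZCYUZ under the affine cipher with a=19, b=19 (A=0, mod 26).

GOVDLO

The inverse of 19 mod 26 is 11, since 19·11=209≡1. Apply D(y)=11·(y−19) mod 26:
D(3): 11·(3−19)=-176≡6 → G
Z(25): 11·(25−19)=66≡14 → O
C(2): 11·(2−19)=-187≡21 → V
Y(24): 11·(24−19)=55≡3 → D
U(20): 11·(20−19)=11 → L
Z(25): 11·(25−19)=66≡14 → O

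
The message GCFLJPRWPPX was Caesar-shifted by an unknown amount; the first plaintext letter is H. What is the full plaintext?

From the crib: G(6)−H(7)=-1≡25, so the shift is 25.
Subtract 25 from each ciphertext letter:
G(6): 6−25=-19≡7 → H
C(2): 2−25=-23≡3 → D
F(5): 5−25=-20≡6 → G
L(11): 11−25=-14≡12 → M
J(9): 9−25=-16≡10 → K
P(15): 15−25=-10≡16 → Q
R(17): 17−25=-8≡18 → S
W(22): 22−25=-3≡23 → X
P(15): 15−25=-10≡16 → Q
P(15): 15−25=-10≡16 → Q
X(23): 23−25=-2≡24 → Y

HDGMKQSXQQY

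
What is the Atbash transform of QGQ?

JTJ

Q(16) → J(9)
G(6) → T(19)
Q(16) → J(9)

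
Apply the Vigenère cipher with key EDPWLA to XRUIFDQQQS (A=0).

BUJEQDUTFO

Repeat the key across the message: EDPWLAEDPW
X(23)+E(4): 27≡1 → B
R(17)+D(3): 20 → U
U(20)+P(15): 35≡9 → J
I(8)+W(22): 30≡4 → E
F(5)+L(11): 16 → Q
D(3)+A(0): 3 → D
Q(16)+E(4): 20 → U
Q(16)+D(3): 19 → T
Q(16)+P(15): 31≡5 → F
S(18)+W(22): 40≡14 → O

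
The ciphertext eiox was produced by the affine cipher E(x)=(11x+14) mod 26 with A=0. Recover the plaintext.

The inverse of 11 mod 26 is 19, since 11·19=209≡1. Apply D(y)=19·(y−14) mod 26:
e(4): 19·(4−14)=-190≡18 → s
i(8): 19·(8−14)=-114≡16 → q
o(14): 19·(14−14)=0 → a
x(23): 19·(23−14)=171≡15 → p

sqap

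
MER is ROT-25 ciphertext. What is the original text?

M(12): 12−25=-13≡13 → N
E(4): 4−25=-21≡5 → F
R(17): 17−25=-8≡18 → S

NFS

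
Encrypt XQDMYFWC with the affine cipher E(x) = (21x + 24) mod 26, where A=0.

NWJQIZSO

X(23): 21·23+24=507≡13 → N
Q(16): 21·16+24=360≡22 → W
D(3): 21·3+24=87≡9 → J
M(12): 21·12+24=276≡16 → Q
Y(24): 21·24+24=528≡8 → I
F(5): 21·5+24=129≡25 → Z
W(22): 21·22+24=486≡18 → S
C(2): 21·2+24=66≡14 → O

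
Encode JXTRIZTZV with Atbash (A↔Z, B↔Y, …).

QCGIRAGAE

J(9) → Q(16)
X(23) → C(2)
T(19) → G(6)
R(17) → I(8)
I(8) → R(17)
Z(25) → A(0)
T(19) → G(6)
Z(25) → A(0)
V(21) → E(4)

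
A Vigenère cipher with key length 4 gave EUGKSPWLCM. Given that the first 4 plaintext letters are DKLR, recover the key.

Subtract each crib letter from the matching ciphertext letter (mod 26):
E(4)−D(3)=1 → B
U(20)−K(10)=10 → K
G(6)−L(11)=-5≡21 → V
K(10)−R(17)=-7≡19 → T

BKVT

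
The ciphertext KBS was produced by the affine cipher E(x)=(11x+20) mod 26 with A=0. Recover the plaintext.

The inverse of 11 mod 26 is 19, since 11·19=209≡1. Apply D(y)=19·(y−20) mod 26:
K(10): 19·(10−20)=-190≡18 → S
B(1): 19·(1−20)=-361≡3 → D
S(18): 19·(18−20)=-38≡14 → O

SDO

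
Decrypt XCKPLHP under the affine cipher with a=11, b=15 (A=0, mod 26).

WNJACEA

The inverse of 11 mod 26 is 19, since 11·19=209≡1. Apply D(y)=19·(y−15) mod 26:
X(23): 19·(23−15)=152≡22 → W
C(2): 19·(2−15)=-247≡13 → N
K(10): 19·(10−15)=-95≡9 → J
P(15): 19·(15−15)=0 → A
L(11): 19·(11−15)=-76≡2 → C
H(7): 19·(7−15)=-152≡4 → E
P(15): 19·(15−15)=0 → A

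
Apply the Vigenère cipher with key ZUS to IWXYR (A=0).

Repeat the key across the message: ZUSZU
I(8)+Z(25): 33≡7 → H
W(22)+U(20): 42≡16 → Q
X(23)+S(18): 41≡15 → P
Y(24)+Z(25): 49≡23 → X
R(17)+U(20): 37≡11 → L

HQPXL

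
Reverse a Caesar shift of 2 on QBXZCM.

OZVXAK

Q(16): 16−2=14 → O
B(1): 1−2=-1≡25 → Z
X(23): 23−2=21 → V
Z(25): 25−2=23 → X
C(2): 2−2=0 → A
M(12): 12−2=10 → K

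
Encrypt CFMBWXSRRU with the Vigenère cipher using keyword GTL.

Repeat the key across the message: GTLGTLGTLG
C(2)+G(6): 8 → I
F(5)+T(19): 24 → Y
M(12)+L(11): 23 → X
B(1)+G(6): 7 → H
W(22)+T(19): 41≡15 → P
X(23)+L(11): 34≡8 → I
S(18)+G(6): 24 → Y
R(17)+T(19): 36≡10 → K
R(17)+L(11): 28≡2 → C
U(20)+G(6): 26≡0 → A

IYXHPIYKCA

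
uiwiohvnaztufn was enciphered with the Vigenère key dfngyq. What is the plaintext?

rdjcqrsintveci

Repeat the key across the ciphertext: dfngyqdfngyqdf
u(20)−d(3): 17 → r
i(8)−f(5): 3 → d
w(22)−n(13): 9 → j
i(8)−g(6): 2 → c
o(14)−y(24): -10≡16 → q
h(7)−q(16): -9≡17 → r
v(21)−d(3): 18 → s
n(13)−f(5): 8 → i
a(0)−n(13): -13≡13 → n
z(25)−g(6): 19 → t
t(19)−y(24): -5≡21 → v
u(20)−q(16): 4 → e
f(5)−d(3): 2 → c
n(13)−f(5): 8 → i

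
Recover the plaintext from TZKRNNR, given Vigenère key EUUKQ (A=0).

PFQHXJX

Repeat the key across the ciphertext: EUUKQEU
T(19)−E(4): 15 → P
Z(25)−U(20): 5 → F
K(10)−U(20): -10≡16 → Q
R(17)−K(10): 7 → H
N(13)−Q(16): -3≡23 → X
N(13)−E(4): 9 → J
R(17)−U(20): -3≡23 → X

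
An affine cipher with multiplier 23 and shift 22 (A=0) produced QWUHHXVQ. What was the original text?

The inverse of 23 mod 26 is 17, since 23·17=391≡1. Apply D(y)=17·(y−22) mod 26:
Q(16): 17·(16−22)=-102≡2 → C
W(22): 17·(22−22)=0 → A
U(20): 17·(20−22)=-34≡18 → S
H(7): 17·(7−22)=-255≡5 → F
H(7): 17·(7−22)=-255≡5 → F
X(23): 17·(23−22)=17 → R
V(21): 17·(21−22)=-17≡9 → J
Q(16): 17·(16−22)=-102≡2 → C

CASFFRJC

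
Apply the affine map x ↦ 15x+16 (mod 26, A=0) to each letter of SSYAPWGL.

S(18): 15·18+16=286≡0 → A
S(18): 15·18+16=286≡0 → A
Y(24): 15·24+16=376≡12 → M
A(0): 15·0+16=16 → Q
P(15): 15·15+16=241≡7 → H
W(22): 15·22+16=346≡8 → I
G(6): 15·6+16=106≡2 → C
L(11): 15·11+16=181≡25 → Z

AAMQHICZ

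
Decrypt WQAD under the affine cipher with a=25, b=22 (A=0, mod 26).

AGWT

The inverse of 25 mod 26 is 25, since 25·25=625≡1. Apply D(y)=25·(y−22) mod 26:
W(22): 25·(22−22)=0 → A
Q(16): 25·(16−22)=-150≡6 → G
A(0): 25·(0−22)=-550≡22 → W
D(3): 25·(3−22)=-475≡19 → T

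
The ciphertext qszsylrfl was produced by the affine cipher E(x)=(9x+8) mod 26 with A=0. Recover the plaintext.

yezewjbrj

The inverse of 9 mod 26 is 3, since 9·3=27≡1. Apply D(y)=3·(y−8) mod 26:
q(16): 3·(16−8)=24 → y
s(18): 3·(18−8)=30≡4 → e
z(25): 3·(25−8)=51≡25 → z
s(18): 3·(18−8)=30≡4 → e
y(24): 3·(24−8)=48≡22 → w
l(11): 3·(11−8)=9 → j
r(17): 3·(17−8)=27≡1 → b
f(5): 3·(5−8)=-9≡17 → r
l(11): 3·(11−8)=9 → j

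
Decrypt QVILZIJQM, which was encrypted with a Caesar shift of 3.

Q(16): 16−3=13 → N
V(21): 21−3=18 → S
I(8): 8−3=5 → F
L(11): 11−3=8 → I
Z(25): 25−3=22 → W
I(8): 8−3=5 → F
J(9): 9−3=6 → G
Q(16): 16−3=13 → N
M(12): 12−3=9 → J

NSFIWFGNJ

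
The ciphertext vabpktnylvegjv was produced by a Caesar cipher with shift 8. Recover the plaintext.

v(21): 21−8=13 → n
a(0): 0−8=-8≡18 → s
b(1): 1−8=-7≡19 → t
p(15): 15−8=7 → h
k(10): 10−8=2 → c
t(19): 19−8=11 → l
n(13): 13−8=5 → f
y(24): 24−8=16 → q
l(11): 11−8=3 → d
v(21): 21−8=13 → n
e(4): 4−8=-4≡22 → w
g(6): 6−8=-2≡24 → y
j(9): 9−8=1 → b
v(21): 21−8=13 → n

nsthclfqdnwybn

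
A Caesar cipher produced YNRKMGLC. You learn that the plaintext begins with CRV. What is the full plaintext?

CRVOQKPG

From the crib: Y(24)−C(2)=22, so the shift is 22.
Subtract 22 from each ciphertext letter:
Y(24): 24−22=2 → C
N(13): 13−22=-9≡17 → R
R(17): 17−22=-5≡21 → V
K(10): 10−22=-12≡14 → O
M(12): 12−22=-10≡16 → Q
G(6): 6−22=-16≡10 → K
L(11): 11−22=-11≡15 → P
C(2): 2−22=-20≡6 → G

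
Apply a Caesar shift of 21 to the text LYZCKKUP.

GTUXFFPK

L(11): 11+21=32≡6 → G
Y(24): 24+21=45≡19 → T
Z(25): 25+21=46≡20 → U
C(2): 2+21=23 → X
K(10): 10+21=31≡5 → F
K(10): 10+21=31≡5 → F
U(20): 20+21=41≡15 → P
P(15): 15+21=36≡10 → K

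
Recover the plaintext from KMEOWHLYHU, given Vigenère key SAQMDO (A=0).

Repeat the key across the ciphertext: SAQMDOSAQM
K(10)−S(18): -8≡18 → S
M(12)−A(0): 12 → M
E(4)−Q(16): -12≡14 → O
O(14)−M(12): 2 → C
W(22)−D(3): 19 → T
H(7)−O(14): -7≡19 → T
L(11)−S(18): -7≡19 → T
Y(24)−A(0): 24 → Y
H(7)−Q(16): -9≡17 → R
U(20)−M(12): 8 → I

SMOCTTTYRI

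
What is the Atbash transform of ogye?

ltbv

o(14) → l(11)
g(6) → t(19)
y(24) → b(1)
e(4) → v(21)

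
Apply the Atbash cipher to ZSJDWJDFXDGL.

Z(25) → A(0)
S(18) → H(7)
J(9) → Q(16)
D(3) → W(22)
W(22) → D(3)
J(9) → Q(16)
D(3) → W(22)
F(5) → U(20)
X(23) → C(2)
D(3) → W(22)
G(6) → T(19)
L(11) → O(14)

AHQWDQWUCWTO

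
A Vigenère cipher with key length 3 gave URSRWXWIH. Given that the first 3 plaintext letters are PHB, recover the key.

Subtract each crib letter from the matching ciphertext letter (mod 26):
U(20)−P(15)=5 → F
R(17)−H(7)=10 → K
S(18)−B(1)=17 → R

FKR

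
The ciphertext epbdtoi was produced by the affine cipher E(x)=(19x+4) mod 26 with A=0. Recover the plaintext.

The inverse of 19 mod 26 is 11, since 19·11=209≡1. Apply D(y)=11·(y−4) mod 26:
e(4): 11·(4−4)=0 → a
p(15): 11·(15−4)=121≡17 → r
b(1): 11·(1−4)=-33≡19 → t
d(3): 11·(3−4)=-11≡15 → p
t(19): 11·(19−4)=165≡9 → j
o(14): 11·(14−4)=110≡6 → g
i(8): 11·(8−4)=44≡18 → s

artpjgs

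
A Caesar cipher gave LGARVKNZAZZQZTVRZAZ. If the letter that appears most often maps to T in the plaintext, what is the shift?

The most frequent ciphertext letter is Z (appears 6 times).
Z is position 25; T is position 19.
Shift = 6.

6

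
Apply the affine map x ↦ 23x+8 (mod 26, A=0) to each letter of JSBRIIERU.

HGFJKKWJA

J(9): 23·9+8=215≡7 → H
S(18): 23·18+8=422≡6 → G
B(1): 23·1+8=31≡5 → F
R(17): 23·17+8=399≡9 → J
I(8): 23·8+8=192≡10 → K
I(8): 23·8+8=192≡10 → K
E(4): 23·4+8=100≡22 → W
R(17): 23·17+8=399≡9 → J
U(20): 23·20+8=468≡0 → A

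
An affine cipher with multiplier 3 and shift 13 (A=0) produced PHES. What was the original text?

SYXT

The inverse of 3 mod 26 is 9, since 3·9=27≡1. Apply D(y)=9·(y−13) mod 26:
P(15): 9·(15−13)=18 → S
H(7): 9·(7−13)=-54≡24 → Y
E(4): 9·(4−13)=-81≡23 → X
S(18): 9·(18−13)=45≡19 → T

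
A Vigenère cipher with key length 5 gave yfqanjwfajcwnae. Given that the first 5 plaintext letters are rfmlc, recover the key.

Subtract each crib letter from the matching ciphertext letter (mod 26):
y(24)−r(17)=7 → h
f(5)−f(5)=0 → a
q(16)−m(12)=4 → e
a(0)−l(11)=-11≡15 → p
n(13)−c(2)=11 → l

haepl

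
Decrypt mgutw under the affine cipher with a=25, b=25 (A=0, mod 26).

ntfgd

The inverse of 25 mod 26 is 25, since 25·25=625≡1. Apply D(y)=25·(y−25) mod 26:
m(12): 25·(12−25)=-325≡13 → n
g(6): 25·(6−25)=-475≡19 → t
u(20): 25·(20−25)=-125≡5 → f
t(19): 25·(19−25)=-150≡6 → g
w(22): 25·(22−25)=-75≡3 → d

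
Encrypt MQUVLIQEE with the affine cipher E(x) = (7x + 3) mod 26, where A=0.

JLNUCHLFF

M(12): 7·12+3=87≡9 → J
Q(16): 7·16+3=115≡11 → L
U(20): 7·20+3=143≡13 → N
V(21): 7·21+3=150≡20 → U
L(11): 7·11+3=80≡2 → C
I(8): 7·8+3=59≡7 → H
Q(16): 7·16+3=115≡11 → L
E(4): 7·4+3=31≡5 → F
E(4): 7·4+3=31≡5 → F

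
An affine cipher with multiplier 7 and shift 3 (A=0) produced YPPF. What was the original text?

The inverse of 7 mod 26 is 15, since 7·15=105≡1. Apply D(y)=15·(y−3) mod 26:
Y(24): 15·(24−3)=315≡3 → D
P(15): 15·(15−3)=180≡24 → Y
P(15): 15·(15−3)=180≡24 → Y
F(5): 15·(5−3)=30≡4 → E

DYYE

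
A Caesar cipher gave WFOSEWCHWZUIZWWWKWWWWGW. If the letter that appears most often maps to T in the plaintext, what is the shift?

3

The most frequent ciphertext letter is W (appears 11 times).
W is position 22; T is position 19.
Shift = 3.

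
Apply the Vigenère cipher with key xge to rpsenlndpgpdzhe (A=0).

ovwbtpkjtdvhwni

Repeat the key across the message: xgexgexgexgexge
r(17)+x(23): 40≡14 → o
p(15)+g(6): 21 → v
s(18)+e(4): 22 → w
e(4)+x(23): 27≡1 → b
n(13)+g(6): 19 → t
l(11)+e(4): 15 → p
n(13)+x(23): 36≡10 → k
d(3)+g(6): 9 → j
p(15)+e(4): 19 → t
g(6)+x(23): 29≡3 → d
p(15)+g(6): 21 → v
d(3)+e(4): 7 → h
z(25)+x(23): 48≡22 → w
h(7)+g(6): 13 → n
e(4)+e(4): 8 → i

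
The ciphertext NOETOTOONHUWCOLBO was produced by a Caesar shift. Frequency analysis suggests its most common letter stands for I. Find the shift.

The most frequent ciphertext letter is O (appears 6 times).
O is position 14; I is position 8.
Shift = 6.

6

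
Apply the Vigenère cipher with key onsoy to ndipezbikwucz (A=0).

bqadcnoayuipr

Repeat the key across the message: onsoyonsoyons
n(13)+o(14): 27≡1 → b
d(3)+n(13): 16 → q
i(8)+s(18): 26≡0 → a
p(15)+o(14): 29≡3 → d
e(4)+y(24): 28≡2 → c
z(25)+o(14): 39≡13 → n
b(1)+n(13): 14 → o
i(8)+s(18): 26≡0 → a
k(10)+o(14): 24 → y
w(22)+y(24): 46≡20 → u
u(20)+o(14): 34≡8 → i
c(2)+n(13): 15 → p
z(25)+s(18): 43≡17 → r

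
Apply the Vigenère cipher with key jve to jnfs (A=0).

Repeat the key across the message: jvej
j(9)+j(9): 18 → s
n(13)+v(21): 34≡8 → i
f(5)+e(4): 9 → j
s(18)+j(9): 27≡1 → b

sijb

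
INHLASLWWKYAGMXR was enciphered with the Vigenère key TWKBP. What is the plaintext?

PRXKLZPMVVFEWLIY

Repeat the key across the ciphertext: TWKBPTWKBPTWKBPT
I(8)−T(19): -11≡15 → P
N(13)−W(22): -9≡17 → R
H(7)−K(10): -3≡23 → X
L(11)−B(1): 10 → K
A(0)−P(15): -15≡11 → L
S(18)−T(19): -1≡25 → Z
L(11)−W(22): -11≡15 → P
W(22)−K(10): 12 → M
W(22)−B(1): 21 → V
K(10)−P(15): -5≡21 → V
Y(24)−T(19): 5 → F
A(0)−W(22): -22≡4 → E
G(6)−K(10): -4≡22 → W
M(12)−B(1): 11 → L
X(23)−P(15): 8 → I
R(17)−T(19): -2≡24 → Y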